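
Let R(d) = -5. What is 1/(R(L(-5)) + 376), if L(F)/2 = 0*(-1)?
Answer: 1/371 ≈ 0.0026954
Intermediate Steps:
L(F) = 0 (L(F) = 2*(0*(-1)) = 2*0 = 0)
1/(R(L(-5)) + 376) = 1/(-5 + 376) = 1/371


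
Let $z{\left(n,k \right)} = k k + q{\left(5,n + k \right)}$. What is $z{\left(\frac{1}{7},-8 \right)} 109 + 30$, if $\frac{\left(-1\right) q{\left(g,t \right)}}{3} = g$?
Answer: $5371$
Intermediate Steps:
$q{\left(g,t \right)} = - 3 g$
$z{\left(n,k \right)} = -15 + k^{2}$ ($z{\left(n,k \right)} = k k - 15 = k^{2} - 15 = -15 + k^{2}$)
$z{\left(\frac{1}{7},-8 \right)} 109 + 30 = \left(-15 + \left(-8\right)^{2}\right) 109 + 30 = \left(-15 + 64\right) 109 + 30 = 49 \cdot 109 + 30 = 5341 + 30 = 5371$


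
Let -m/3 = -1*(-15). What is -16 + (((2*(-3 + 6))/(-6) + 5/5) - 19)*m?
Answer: 839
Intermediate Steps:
m = -45 (m = -(-3)*(-15) = -3*15 = -45)
-16 + (((2*(-3 + 6))/(-6) + 5/5) - 19)*m = -16 + (((2*(-3 + 6))/(-6) + 5/5) - 19)*(-45) = -16 + (((2*3)*(-1/6) + 5*(1/5)) - 19)*(-45) = -16 + ((6*(-1/6) + 1) - 19)*(-45) = -16 + ((-1 + 1) - 19)*(-45) = -16 + (0 - 19)*(-45) = -16 - 19*(-45) = -16 + 855 = 839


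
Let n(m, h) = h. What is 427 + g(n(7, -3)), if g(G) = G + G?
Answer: 421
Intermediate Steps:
g(G) = 2*G
427 + g(n(7, -3)) = 427 + 2*(-3) = 427 - 6 = 421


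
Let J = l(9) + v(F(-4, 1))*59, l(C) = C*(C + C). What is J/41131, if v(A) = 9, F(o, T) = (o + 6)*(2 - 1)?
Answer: 693/41131 ≈ 0.016849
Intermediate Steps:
F(o, T) = 6 + o (F(o, T) = (6 + o)*1 = 6 + o)
l(C) = 2*C**2 (l(C) = C*(2*C) = 2*C**2)
J = 693 (J = 2*9**2 + 9*59 = 2*81 + 531 = 162 + 531 = 693)
J/41131 = 693/41131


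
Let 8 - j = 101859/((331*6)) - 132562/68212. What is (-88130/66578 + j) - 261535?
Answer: -49150755757983285/187901191927 ≈ -2.6158e+5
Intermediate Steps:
j = -233374405/5644543 (j = 8 - (101859/((331*6)) - 132562/68212) = 8 - (101859/1986 - 132562*1/68212) = 8 - (101859*(1/1986) - 66281/34106) = 8 - (33953/662 - 66281/34106) = 8 - 1*278530749/5644543 = 8 - 278530749/5644543 = -233374405/5644543 ≈ -41.345)
(-88130/66578 + j) - 261535 = (-88130/66578 - 233374405/5644543) - 261535 = (-88130*1/66578 - 233374405/5644543) - 261535 = (-44065/33289 - 233374405/5644543) - 261535 = -8017527355340/187901191927 - 261535 = -49150755757983285/187901191927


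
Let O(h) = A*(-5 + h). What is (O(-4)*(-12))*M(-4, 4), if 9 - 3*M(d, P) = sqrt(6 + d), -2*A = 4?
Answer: -648 + 72*sqrt(2) ≈ -546.18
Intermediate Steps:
A = -2 (A = -1/2*4 = -2)
M(d, P) = 3 - sqrt(6 + d)/3
O(h) = 10 - 2*h (O(h) = -2*(-5 + h) = 10 - 2*h)
(O(-4)*(-12))*M(-4, 4) = ((10 - 2*(-4))*(-12))*(3 - sqrt(6 - 4)/3) = ((10 + 8)*(-12))*(3 - sqrt(2)/3) = (18*(-12))*(3 - sqrt(2)/3) = -216*(3 - sqrt(2)/3) = -648 + 72*sqrt(2)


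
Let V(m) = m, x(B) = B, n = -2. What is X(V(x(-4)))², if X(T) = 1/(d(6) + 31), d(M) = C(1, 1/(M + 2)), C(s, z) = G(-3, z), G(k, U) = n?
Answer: 1/841 ≈ 0.0011891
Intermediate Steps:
G(k, U) = -2
C(s, z) = -2
d(M) = -2
X(T) = 1/29 (X(T) = 1/(-2 + 31) = 1/29)
X(V(x(-4)))² = (1/29)² = 1/841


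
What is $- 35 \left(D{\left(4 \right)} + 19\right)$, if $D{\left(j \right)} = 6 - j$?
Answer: $-735$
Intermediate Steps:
$- 35 \left(D{\left(4 \right)} + 19\right) = - 35 \left(\left(6 - 4\right) + 19\right) = - 35 \left(2 + 19\right) = \left(-35\right) 21 = -735$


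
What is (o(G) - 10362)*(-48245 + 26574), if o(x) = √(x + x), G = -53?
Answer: 224554902 - 21671*I*√106 ≈ 2.2456e+8 - 2.2312e+5*I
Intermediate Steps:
o(x) = √2*√x (o(x) = √(2*x) = √2*√x)
(o(G) - 10362)*(-48245 + 26574) = (√2*√(-53) - 10362)*(-48245 + 26574) = (√2*(I*√53) - 10362)*(-21671) = (I*√106 - 10362)*(-21671) = (-10362 + I*√106)*(-21671) = 224554902 - 21671*I*√106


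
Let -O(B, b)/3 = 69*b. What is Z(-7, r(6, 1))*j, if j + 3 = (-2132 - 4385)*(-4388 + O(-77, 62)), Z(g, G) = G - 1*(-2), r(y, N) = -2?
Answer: 0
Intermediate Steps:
O(B, b) = -207*b
Z(g, G) = 2 + G (Z(g, G) = G + 2 = 2 + G)
j = 112235771 (j = -3 + (-2132 - 4385)*(-4388 - 207*62) = -3 - 6517*(-4388 - 12834) = -3 - 6517*(-17222) = -3 + 112235774 = 112235771)
Z(-7, r(6, 1))*j = (2 - 2)*112235771 = 0*112235771 = 0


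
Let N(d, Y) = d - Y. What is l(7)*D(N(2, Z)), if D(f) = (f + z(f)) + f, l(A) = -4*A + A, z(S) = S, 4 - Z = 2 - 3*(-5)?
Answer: -945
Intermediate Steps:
Z = -13 (Z = 4 - (2 - 3*(-5)) = 4 - (2 + 15) = 4 - 1*17 = 4 - 17 = -13)
l(A) = -3*A
D(f) = 3*f (D(f) = (f + f) + f = 2*f + f = 3*f)
l(7)*D(N(2, Z)) = (-3*7)*(3*(2 - 1*(-13))) = -63*(2 + 13) = -63*15 = -21*45 = -945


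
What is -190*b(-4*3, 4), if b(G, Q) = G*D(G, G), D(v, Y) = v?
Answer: -27360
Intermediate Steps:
b(G, Q) = G² (b(G, Q) = G*G = G²)
-190*b(-4*3, 4) = -190*(-4*3)² = -190*(-12)² = -190*144 = -27360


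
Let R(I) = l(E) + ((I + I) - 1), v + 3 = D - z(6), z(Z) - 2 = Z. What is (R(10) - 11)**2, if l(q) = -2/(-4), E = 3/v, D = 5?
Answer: 289/4 ≈ 72.250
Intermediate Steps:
z(Z) = 2 + Z
v = -6 (v = -3 + (5 - (2 + 6)) = -3 + (5 - 1*8) = -3 + (5 - 8) = -3 - 3 = -6)
E = -1/2 (E = 3/(-6) = 3*(-1/6) = -1/2 ≈ -0.50000)
l(q) = 1/2 (l(q) = -2*(-1/4) = 1/2)
R(I) = -1/2 + 2*I (R(I) = 1/2 + ((I + I) - 1) = 1/2 + (2*I - 1) = 1/2 + (-1 + 2*I) = -1/2 + 2*I)
(R(10) - 11)**2 = ((-1/2 + 2*10) - 11)**2 = ((-1/2 + 20) - 11)**2 = (39/2 - 11)**2 = (17/2)**2 = 289/4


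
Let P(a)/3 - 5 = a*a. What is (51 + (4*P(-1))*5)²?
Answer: 168921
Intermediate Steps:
P(a) = 15 + 3*a² (P(a) = 15 + 3*(a*a) = 15 + 3*a²)
(51 + (4*P(-1))*5)² = (51 + (4*(15 + 3*(-1)²))*5)² = (51 + (4*(15 + 3*1))*5)² = (51 + (4*(15 + 3))*5)² = (51 + (4*18)*5)² = (51 + 72*5)² = (51 + 360)² = 411² = 168921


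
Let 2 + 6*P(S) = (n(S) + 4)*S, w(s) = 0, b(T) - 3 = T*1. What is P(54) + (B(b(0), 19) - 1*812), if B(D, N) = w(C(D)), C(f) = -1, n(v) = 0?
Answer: -2329/3 ≈ -776.33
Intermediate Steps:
b(T) = 3 + T (b(T) = 3 + T*1 = 3 + T)
B(D, N) = 0
P(S) = -⅓ + 2*S/3 (P(S) = -⅓ + ((0 + 4)*S)/6 = -⅓ + (4*S)/6 = -⅓ + 2*S/3)
P(54) + (B(b(0), 19) - 1*812) = (-⅓ + (⅔)*54) + (0 - 1*812) = (-⅓ + 36) + (0 - 812) = 107/3 - 812 = -2329/3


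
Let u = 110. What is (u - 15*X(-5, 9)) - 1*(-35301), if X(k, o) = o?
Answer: 35276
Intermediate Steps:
(u - 15*X(-5, 9)) - 1*(-35301) = (110 - 15*9) - 1*(-35301) = (110 - 135) + 35301 = -25 + 35301 = 35276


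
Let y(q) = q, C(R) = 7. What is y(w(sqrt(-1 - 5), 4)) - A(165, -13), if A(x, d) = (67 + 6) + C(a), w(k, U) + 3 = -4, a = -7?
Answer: -87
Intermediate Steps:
w(k, U) = -7 (w(k, U) = -3 - 4 = -7)
A(x, d) = 80 (A(x, d) = (67 + 6) + 7 = 73 + 7 = 80)
y(w(sqrt(-1 - 5), 4)) - A(165, -13) = -7 - 1*80 = -7 - 80 = -87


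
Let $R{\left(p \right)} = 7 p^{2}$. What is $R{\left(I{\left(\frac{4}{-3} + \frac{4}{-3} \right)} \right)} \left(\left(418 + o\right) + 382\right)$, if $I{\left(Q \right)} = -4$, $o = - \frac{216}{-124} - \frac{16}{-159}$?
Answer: $\frac{442655584}{4929} \approx 89806.0$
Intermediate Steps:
$o = \frac{9082}{4929}$ ($o = \left(-216\right) \left(- \frac{1}{124}\right) - - \frac{16}{159} = \frac{54}{31} + \frac{16}{159} = \frac{9082}{4929} \approx 1.8426$)
$R{\left(I{\left(\frac{4}{-3} + \frac{4}{-3} \right)} \right)} \left(\left(418 + o\right) + 382\right) = 7 \left(-4\right)^{2} \left(\left(418 + \frac{9082}{4929}\right) + 382\right) = 7 \cdot 16 \left(\frac{2069404}{4929} + 382\right) = 112 \cdot \frac{3952282}{4929} = \frac{442655584}{4929}$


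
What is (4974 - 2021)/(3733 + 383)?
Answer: 2953/4116 ≈ 0.71744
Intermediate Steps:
(4974 - 2021)/(3733 + 383) = 2953/4116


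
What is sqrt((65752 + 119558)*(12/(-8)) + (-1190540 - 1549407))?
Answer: 2*I*sqrt(754478) ≈ 1737.2*I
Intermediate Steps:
sqrt((65752 + 119558)*(12/(-8)) + (-1190540 - 1549407)) = sqrt(185310*(12*(-1/8)) - 2739947) = sqrt(185310*(-3/2) - 2739947) = sqrt(-277965 - 2739947) = sqrt(-3017912) = 2*I*sqrt(754478)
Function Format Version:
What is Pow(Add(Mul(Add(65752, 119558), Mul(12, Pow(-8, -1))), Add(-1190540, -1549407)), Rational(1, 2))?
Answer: Mul(2, I, Pow(754478, Rational(1, 2))) ≈ Mul(1737.2, I)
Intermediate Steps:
Pow(Add(Mul(Add(65752, 119558), Mul(12, Pow(-8, -1))), Add(-1190540, -1549407)), Rational(1, 2)) = Pow(Add(Mul(185310, Mul(12, Rational(-1, 8))), -2739947), Rational(1, 2)) = Pow(Add(Mul(185310, Rational(-3, 2)), -2739947), Rational(1, 2)) = Pow(Add(-277965, -2739947), Rational(1, 2)) = Pow(-3017912, Rational(1, 2)) = Mul(2, I, Pow(754478, Rational(1, 2)))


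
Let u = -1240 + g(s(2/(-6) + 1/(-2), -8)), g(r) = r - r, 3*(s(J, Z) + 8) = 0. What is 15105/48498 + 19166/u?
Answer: -75898539/5011460 ≈ -15.145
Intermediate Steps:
s(J, Z) = -8 (s(J, Z) = -8 + (1/3)*0 = -8 + 0 = -8)
g(r) = 0
u = -1240 (u = -1240 + 0 = -1240)
15105/48498 + 19166/u = 15105/48498 + 19166/(-1240) = 15105*(1/48498) + 19166*(-1/1240) = 5035/16166 - 9583/620 = -75898539/5011460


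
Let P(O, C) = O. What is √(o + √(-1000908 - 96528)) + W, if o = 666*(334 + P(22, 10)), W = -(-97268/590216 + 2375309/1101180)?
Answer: -161854475063/81241756860 + √(237096 + 2*I*√274359) ≈ 484.93 + 1.0757*I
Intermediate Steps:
W = -161854475063/81241756860 (W = -(-97268*1/590216 + 2375309*(1/1101180)) = -(-24317/147554 + 2375309/1101180) = -1*161854475063/81241756860 = -161854475063/81241756860 ≈ -1.9923)
o = 237096 (o = 666*(334 + 22) = 666*356 = 237096)
√(o + √(-1000908 - 96528)) + W = √(237096 + √(-1000908 - 96528)) - 161854475063/81241756860 = √(237096 + √(-1097436)) - 161854475063/81241756860 = √(237096 + 2*I*√274359) - 161854475063/81241756860 = -161854475063/81241756860 + √(237096 + 2*I*√274359)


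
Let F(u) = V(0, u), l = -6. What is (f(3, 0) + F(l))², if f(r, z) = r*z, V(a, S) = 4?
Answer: 16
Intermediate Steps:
F(u) = 4
(f(3, 0) + F(l))² = (3*0 + 4)² = (0 + 4)² = 4² = 16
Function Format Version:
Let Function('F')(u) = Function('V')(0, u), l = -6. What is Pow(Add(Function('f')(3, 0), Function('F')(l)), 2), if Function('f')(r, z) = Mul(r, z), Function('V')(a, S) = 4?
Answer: 16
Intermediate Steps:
Function('F')(u) = 4
Pow(Add(Function('f')(3, 0), Function('F')(l)), 2) = Pow(Add(Mul(3, 0), 4), 2) = Pow(Add(0, 4), 2) = Pow(4, 2) = 16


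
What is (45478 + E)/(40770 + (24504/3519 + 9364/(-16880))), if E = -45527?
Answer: -242552940/201845669167 ≈ -0.0012017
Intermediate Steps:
(45478 + E)/(40770 + (24504/3519 + 9364/(-16880))) = (45478 - 45527)/(40770 + (24504/3519 + 9364/(-16880))) = -49/(40770 + (24504*(1/3519) + 9364*(-1/16880))) = -49/(40770 + (8168/1173 - 2341/4220)) = -49/(40770 + 31722967/4950060) = -49/201845669167/4950060 = -49*4950060/201845669167 = -242552940/201845669167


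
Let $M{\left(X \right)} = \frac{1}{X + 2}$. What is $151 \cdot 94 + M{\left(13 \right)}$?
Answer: $\frac{212911}{15} \approx 14194.0$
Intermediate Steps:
$M{\left(X \right)} = \frac{1}{2 + X}$
$151 \cdot 94 + M{\left(13 \right)} = 151 \cdot 94 + \frac{1}{2 + 13} = 14194 + \frac{1}{15} = \frac{212911}{15}$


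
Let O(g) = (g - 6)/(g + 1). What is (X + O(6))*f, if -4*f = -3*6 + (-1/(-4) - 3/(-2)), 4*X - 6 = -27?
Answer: -1365/64 ≈ -21.328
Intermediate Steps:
X = -21/4 (X = 3/2 + (¼)*(-27) = 3/2 - 27/4 = -21/4 ≈ -5.2500)
f = 65/16 (f = -(-3*6 + (-1/(-4) - 3/(-2)))/4 = -(-18 + (-1*(-¼) - 3*(-½)))/4 = -(-18 + (¼ + 3/2))/4 = -(-18 + 7/4)/4 = -¼*(-65/4) = 65/16 ≈ 4.0625)
O(g) = (-6 + g)/(1 + g)
(X + O(6))*f = (-21/4 + (-6 + 6)/(1 + 6))*(65/16) = (-21/4 + 0/7)*(65/16) = (-21/4 + (⅐)*0)*(65/16) = (-21/4 + 0)*(65/16) = -21/4*65/16 = -1365/64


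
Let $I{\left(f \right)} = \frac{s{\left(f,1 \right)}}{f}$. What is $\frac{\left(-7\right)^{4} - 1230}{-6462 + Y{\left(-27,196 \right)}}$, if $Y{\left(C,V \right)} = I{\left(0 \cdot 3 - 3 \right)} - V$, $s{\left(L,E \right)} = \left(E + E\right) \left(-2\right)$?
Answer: $- \frac{3513}{19970} \approx -0.17591$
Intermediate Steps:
$s{\left(L,E \right)} = - 4 E$ ($s{\left(L,E \right)} = 2 E \left(-2\right) = - 4 E$)
$I{\left(f \right)} = - \frac{4}{f}$ ($I{\left(f \right)} = \frac{\left(-4\right) 1}{f} = - \frac{4}{f}$)
$Y{\left(C,V \right)} = \frac{4}{3} - V$ ($Y{\left(C,V \right)} = - \frac{4}{0 \cdot 3 - 3} - V = - \frac{4}{0 - 3} - V = - \frac{4}{-3} - V = \left(-4\right) \left(- \frac{1}{3}\right) - V = \frac{4}{3} - V$)
$\frac{\left(-7\right)^{4} - 1230}{-6462 + Y{\left(-27,196 \right)}} = \frac{\left(-7\right)^{4} - 1230}{-6462 + \left(\frac{4}{3} - 196\right)} = \frac{2401 - 1230}{-6462 + \left(\frac{4}{3} - 196\right)} = \frac{1171}{-6462 - \frac{584}{3}} = \frac{1171}{- \frac{19970}{3}} = 1171 \left(- \frac{3}{19970}\right) = - \frac{3513}{19970}$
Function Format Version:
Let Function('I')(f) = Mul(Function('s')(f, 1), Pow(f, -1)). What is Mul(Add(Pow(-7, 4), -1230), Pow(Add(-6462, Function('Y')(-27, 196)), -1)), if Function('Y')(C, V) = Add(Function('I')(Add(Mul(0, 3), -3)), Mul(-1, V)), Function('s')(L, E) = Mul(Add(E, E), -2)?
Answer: Rational(-3513, 19970) ≈ -0.17591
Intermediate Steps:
Function('s')(L, E) = Mul(-4, E) (Function('s')(L, E) = Mul(Mul(2, E), -2) = Mul(-4, E))
Function('I')(f) = Mul(-4, Pow(f, -1)) (Function('I')(f) = Mul(Mul(-4, 1), Pow(f, -1)) = Mul(-4, Pow(f, -1)))
Function('Y')(C, V) = Add(Rational(4, 3), Mul(-1, V)) (Function('Y')(C, V) = Add(Mul(-4, Pow(Add(Mul(0, 3), -3), -1)), Mul(-1, V)) = Add(Mul(-4, Pow(Add(0, -3), -1)), Mul(-1, V)) = Add(Mul(-4, Pow(-3, -1)), Mul(-1, V)) = Add(Mul(-4, Rational(-1, 3)), Mul(-1, V)) = Add(Rational(4, 3), Mul(-1, V)))
Mul(Add(Pow(-7, 4), -1230), Pow(Add(-6462, Function('Y')(-27, 196)), -1)) = Mul(Add(Pow(-7, 4), -1230), Pow(Add(-6462, Add(Rational(4, 3), Mul(-1, 196))), -1)) = Mul(Add(2401, -1230), Pow(Add(-6462, Add(Rational(4, 3), -196)), -1)) = Mul(1171, Pow(Add(-6462, Rational(-584, 3)), -1)) = Mul(1171, Pow(Rational(-19970, 3), -1)) = Mul(1171, Rational(-3, 19970)) = Rational(-3513, 19970)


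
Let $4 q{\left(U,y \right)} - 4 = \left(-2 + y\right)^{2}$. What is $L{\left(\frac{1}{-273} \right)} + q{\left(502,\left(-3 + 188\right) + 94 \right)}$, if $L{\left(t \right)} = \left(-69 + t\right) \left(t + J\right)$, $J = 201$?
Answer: $\frac{1584118813}{298116} \approx 5313.8$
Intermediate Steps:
$q{\left(U,y \right)} = 1 + \frac{\left(-2 + y\right)^{2}}{4}$
$L{\left(t \right)} = \left(-69 + t\right) \left(201 + t\right)$ ($L{\left(t \right)} = \left(-69 + t\right) \left(t + 201\right) = \left(-69 + t\right) \left(201 + t\right)$)
$L{\left(\frac{1}{-273} \right)} + q{\left(502,\left(-3 + 188\right) + 94 \right)} = \left(-13869 + \left(\frac{1}{-273}\right)^{2} + \frac{132}{-273}\right) + \left(1 + \frac{\left(-2 + \left(\left(-3 + 188\right) + 94\right)\right)^{2}}{4}\right) = \left(-13869 + \left(- \frac{1}{273}\right)^{2} + 132 \left(- \frac{1}{273}\right)\right) + \left(1 + \frac{\left(-2 + \left(185 + 94\right)\right)^{2}}{4}\right) = \left(-13869 + \frac{1}{74529} - \frac{44}{91}\right) + \left(1 + \frac{\left(-2 + 279\right)^{2}}{4}\right) = - \frac{1033678736}{74529} + \left(1 + \frac{277^{2}}{4}\right) = - \frac{1033678736}{74529} + \left(1 + \frac{1}{4} \cdot 76729\right) = - \frac{1033678736}{74529} + \left(1 + \frac{76729}{4}\right) = - \frac{1033678736}{74529} + \frac{76733}{4} = \frac{1584118813}{298116}$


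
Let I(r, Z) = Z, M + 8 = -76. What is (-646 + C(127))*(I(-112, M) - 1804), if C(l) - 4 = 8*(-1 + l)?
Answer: -691008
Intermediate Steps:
M = -84 (M = -8 - 76 = -84)
C(l) = -4 + 8*l (C(l) = 4 + 8*(-1 + l) = 4 + (-8 + 8*l) = -4 + 8*l)
(-646 + C(127))*(I(-112, M) - 1804) = (-646 + (-4 + 8*127))*(-84 - 1804) = (-646 + (-4 + 1016))*(-1888) = (-646 + 1012)*(-1888) = 366*(-1888) = -691008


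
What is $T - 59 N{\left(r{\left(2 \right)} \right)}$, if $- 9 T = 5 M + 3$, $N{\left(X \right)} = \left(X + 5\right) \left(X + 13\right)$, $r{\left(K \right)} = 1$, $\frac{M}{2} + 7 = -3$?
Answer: $- \frac{44507}{9} \approx -4945.2$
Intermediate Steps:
$M = -20$ ($M = -14 + 2 \left(-3\right) = -14 - 6 = -20$)
$N{\left(X \right)} = \left(5 + X\right) \left(13 + X\right)$
$T = \frac{97}{9}$ ($T = - \frac{5 \left(-20\right) + 3}{9} = - \frac{-100 + 3}{9} = \left(- \frac{1}{9}\right) \left(-97\right) = \frac{97}{9} \approx 10.778$)
$T - 59 N{\left(r{\left(2 \right)} \right)} = \frac{97}{9} - 59 \left(65 + 1^{2} + 18 \cdot 1\right) = \frac{97}{9} - 59 \left(65 + 1 + 18\right) = \frac{97}{9} - 4956 = - \frac{44507}{9}$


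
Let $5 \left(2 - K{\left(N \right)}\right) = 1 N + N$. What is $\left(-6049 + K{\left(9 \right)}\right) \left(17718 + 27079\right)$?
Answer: $- \frac{1355243641}{5} \approx -2.7105 \cdot 10^{8}$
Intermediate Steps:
$K{\left(N \right)} = 2 - \frac{2 N}{5}$ ($K{\left(N \right)} = 2 - \frac{1 N + N}{5} = 2 - \frac{N + N}{5} = 2 - \frac{2 N}{5}$)
$\left(-6049 + K{\left(9 \right)}\right) \left(17718 + 27079\right) = \left(-6049 + \left(2 - \frac{18}{5}\right)\right) \left(17718 + 27079\right) = \left(-6049 + \left(2 - \frac{18}{5}\right)\right) 44797 = \left(-6049 - \frac{8}{5}\right) 44797 = \left(- \frac{30253}{5}\right) 44797 = - \frac{1355243641}{5}$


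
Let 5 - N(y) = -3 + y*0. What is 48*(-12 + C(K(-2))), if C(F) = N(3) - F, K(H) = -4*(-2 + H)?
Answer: -960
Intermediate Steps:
N(y) = 8 (N(y) = 5 - (-3 + y*0) = 5 - (-3 + 0) = 5 - 1*(-3) = 5 + 3 = 8)
K(H) = 8 - 4*H
C(F) = 8 - F
48*(-12 + C(K(-2))) = 48*(-12 + (8 - (8 - 4*(-2)))) = 48*(-12 + (8 - (8 + 8))) = 48*(-12 + (8 - 1*16)) = 48*(-12 + (8 - 16)) = 48*(-12 - 8) = 48*(-20) = -960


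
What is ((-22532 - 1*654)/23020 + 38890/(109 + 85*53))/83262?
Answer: 197066899/2210903345340 ≈ 8.9134e-5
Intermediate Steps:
((-22532 - 1*654)/23020 + 38890/(109 + 85*53))/83262 = ((-22532 - 654)*(1/23020) + 38890/(109 + 4505))*(1/83262) = (-23186*1/23020 + 38890/4614)*(1/83262) = (-11593/11510 + 38890*(1/4614))*(1/83262) = (-11593/11510 + 19445/2307)*(1/83262) = (197066899/26553570)*(1/83262) = 197066899/2210903345340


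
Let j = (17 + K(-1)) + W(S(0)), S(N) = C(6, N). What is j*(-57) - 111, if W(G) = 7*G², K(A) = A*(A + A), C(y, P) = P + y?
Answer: -15558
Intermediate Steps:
S(N) = 6 + N (S(N) = N + 6 = 6 + N)
K(A) = 2*A² (K(A) = A*(2*A) = 2*A²)
j = 271 (j = (17 + 2*(-1)²) + 7*(6 + 0)² = (17 + 2*1) + 7*6² = (17 + 2) + 7*36 = 19 + 252 = 271)
j*(-57) - 111 = 271*(-57) - 111 = -15447 - 111 = -15558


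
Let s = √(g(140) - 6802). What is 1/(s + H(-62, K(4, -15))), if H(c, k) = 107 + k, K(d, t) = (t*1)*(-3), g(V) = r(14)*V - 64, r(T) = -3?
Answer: 76/15195 - I*√7286/30390 ≈ 0.0050016 - 0.0028088*I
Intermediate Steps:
g(V) = -64 - 3*V (g(V) = -3*V - 64 = -64 - 3*V)
K(d, t) = -3*t (K(d, t) = t*(-3) = -3*t)
s = I*√7286 (s = √((-64 - 3*140) - 6802) = √((-64 - 420) - 6802) = √(-484 - 6802) = √(-7286) = I*√7286 ≈ 85.358*I)
1/(s + H(-62, K(4, -15))) = 1/(I*√7286 + (107 - 3*(-15))) = 1/(I*√7286 + (107 + 45)) = 1/(I*√7286 + 152) = 1/(152 + I*√7286)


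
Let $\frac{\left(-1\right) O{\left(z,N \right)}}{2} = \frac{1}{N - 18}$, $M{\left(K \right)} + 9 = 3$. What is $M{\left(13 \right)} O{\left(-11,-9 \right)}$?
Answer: $- \frac{4}{9} \approx -0.44444$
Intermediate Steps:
$M{\left(K \right)} = -6$ ($M{\left(K \right)} = -9 + 3 = -6$)
$O{\left(z,N \right)} = - \frac{2}{-18 + N}$ ($O{\left(z,N \right)} = - \frac{2}{N - 18} = - \frac{2}{-18 + N}$)
$M{\left(13 \right)} O{\left(-11,-9 \right)} = - 6 \left(- \frac{2}{-18 - 9}\right) = - 6 \left(- \frac{2}{-27}\right) = - 6 \left(\left(-2\right) \left(- \frac{1}{27}\right)\right) = \left(-6\right) \frac{2}{27} = - \frac{4}{9}$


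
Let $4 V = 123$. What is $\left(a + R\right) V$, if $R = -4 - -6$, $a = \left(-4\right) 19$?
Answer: $- \frac{4551}{2} \approx -2275.5$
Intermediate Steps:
$V = \frac{123}{4}$ ($V = \frac{1}{4} \cdot 123 = \frac{123}{4} \approx 30.75$)
$a = -76$
$R = 2$ ($R = -4 + 6 = 2$)
$\left(a + R\right) V = \left(-76 + 2\right) \frac{123}{4} = \left(-74\right) \frac{123}{4} = - \frac{4551}{2}$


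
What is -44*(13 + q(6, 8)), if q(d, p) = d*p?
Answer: -2684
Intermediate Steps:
-44*(13 + q(6, 8)) = -44*(13 + 6*8) = -44*(13 + 48) = -44*61 = -2684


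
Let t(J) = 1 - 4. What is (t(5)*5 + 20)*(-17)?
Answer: -85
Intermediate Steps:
t(J) = -3
(t(5)*5 + 20)*(-17) = (-3*5 + 20)*(-17) = (-15 + 20)*(-17) = 5*(-17) = -85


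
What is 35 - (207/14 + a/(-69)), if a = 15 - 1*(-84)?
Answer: 6971/322 ≈ 21.649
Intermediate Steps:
a = 99 (a = 15 + 84 = 99)
35 - (207/14 + a/(-69)) = 35 - (207/14 + 99/(-69)) = 35 - (207*(1/14) + 99*(-1/69)) = 35 - (207/14 - 33/23) = 35 - 1*4299/322 = 35 - 4299/322 = 6971/322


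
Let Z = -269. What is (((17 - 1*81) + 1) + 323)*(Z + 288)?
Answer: 4940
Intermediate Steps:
(((17 - 1*81) + 1) + 323)*(Z + 288) = (((17 - 1*81) + 1) + 323)*(-269 + 288) = (((17 - 81) + 1) + 323)*19 = ((-64 + 1) + 323)*19 = (-63 + 323)*19 = 260*19 = 4940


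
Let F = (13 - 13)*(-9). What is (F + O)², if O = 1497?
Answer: 2241009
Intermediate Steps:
F = 0 (F = 0*(-9) = 0)
(F + O)² = (0 + 1497)² = 1497² = 2241009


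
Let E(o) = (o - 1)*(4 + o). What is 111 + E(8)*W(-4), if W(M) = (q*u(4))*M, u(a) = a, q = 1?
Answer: -1233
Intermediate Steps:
E(o) = (-1 + o)*(4 + o)
W(M) = 4*M (W(M) = (1*4)*M = 4*M)
111 + E(8)*W(-4) = 111 + (-4 + 8² + 3*8)*(4*(-4)) = 111 + (-4 + 64 + 24)*(-16) = 111 + 84*(-16) = 111 - 1344 = -1233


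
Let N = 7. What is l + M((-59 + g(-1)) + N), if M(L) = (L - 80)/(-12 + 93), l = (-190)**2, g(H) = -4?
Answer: 2923964/81 ≈ 36098.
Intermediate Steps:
l = 36100
M(L) = -80/81 + L/81 (M(L) = (-80 + L)/81 = (-80 + L)*(1/81) = -80/81 + L/81)
l + M((-59 + g(-1)) + N) = 36100 + (-80/81 + ((-59 - 4) + 7)/81) = 36100 + (-80/81 + (-63 + 7)/81) = 36100 + (-80/81 + (1/81)*(-56)) = 36100 + (-80/81 - 56/81) = 36100 - 136/81 = 2923964/81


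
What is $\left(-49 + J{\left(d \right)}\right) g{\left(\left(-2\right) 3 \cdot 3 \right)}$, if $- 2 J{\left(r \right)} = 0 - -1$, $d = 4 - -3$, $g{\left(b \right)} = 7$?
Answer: $- \frac{693}{2} \approx -346.5$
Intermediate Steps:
$d = 7$ ($d = 4 + 3 = 7$)
$J{\left(r \right)} = - \frac{1}{2}$ ($J{\left(r \right)} = - \frac{0 - -1}{2} = - \frac{0 + 1}{2} = \left(- \frac{1}{2}\right) 1 = - \frac{1}{2}$)
$\left(-49 + J{\left(d \right)}\right) g{\left(\left(-2\right) 3 \cdot 3 \right)} = \left(-49 - \frac{1}{2}\right) 7 = \left(- \frac{99}{2}\right) 7 = - \frac{693}{2}$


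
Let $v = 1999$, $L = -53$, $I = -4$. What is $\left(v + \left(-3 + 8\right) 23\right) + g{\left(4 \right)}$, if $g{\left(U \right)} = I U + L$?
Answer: $2045$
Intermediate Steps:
$g{\left(U \right)} = -53 - 4 U$ ($g{\left(U \right)} = - 4 U - 53 = -53 - 4 U$)
$\left(v + \left(-3 + 8\right) 23\right) + g{\left(4 \right)} = \left(1999 + \left(-3 + 8\right) 23\right) - 69 = \left(1999 + 5 \cdot 23\right) - 69 = \left(1999 + 115\right) - 69 = 2114 - 69 = 2045$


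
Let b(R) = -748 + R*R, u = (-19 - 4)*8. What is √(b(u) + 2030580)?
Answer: 2*√515922 ≈ 1436.6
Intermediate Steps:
u = -184 (u = -23*8 = -184)
b(R) = -748 + R²
√(b(u) + 2030580) = √((-748 + (-184)²) + 2030580) = √((-748 + 33856) + 2030580) = √(33108 + 2030580) = √2063688 = 2*√515922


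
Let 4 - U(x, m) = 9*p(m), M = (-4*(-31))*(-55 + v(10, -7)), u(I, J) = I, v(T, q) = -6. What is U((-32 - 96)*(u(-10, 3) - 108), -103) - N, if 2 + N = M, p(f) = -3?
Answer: 7597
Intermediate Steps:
M = -7564 (M = (-4*(-31))*(-55 - 6) = 124*(-61) = -7564)
N = -7566 (N = -2 - 7564 = -7566)
U(x, m) = 31 (U(x, m) = 4 - 9*(-3) = 4 - 1*(-27) = 4 + 27 = 31)
U((-32 - 96)*(u(-10, 3) - 108), -103) - N = 31 - 1*(-7566) = 31 + 7566 = 7597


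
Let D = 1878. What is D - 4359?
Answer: -2481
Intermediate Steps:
D - 4359 = 1878 - 4359 = -2481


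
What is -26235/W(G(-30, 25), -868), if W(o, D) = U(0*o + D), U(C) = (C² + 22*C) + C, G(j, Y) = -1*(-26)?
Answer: -5247/146692 ≈ -0.035769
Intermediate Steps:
G(j, Y) = 26
U(C) = C² + 23*C
W(o, D) = D*(23 + D) (W(o, D) = (0*o + D)*(23 + (0*o + D)) = (0 + D)*(23 + (0 + D)) = D*(23 + D))
-26235/W(G(-30, 25), -868) = -26235*(-1/(868*(23 - 868))) = -26235/((-868*(-845))) = -26235/733460 = -26235*1/733460 = -5247/146692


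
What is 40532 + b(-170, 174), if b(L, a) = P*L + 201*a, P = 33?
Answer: 69896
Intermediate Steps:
b(L, a) = 33*L + 201*a
40532 + b(-170, 174) = 40532 + (33*(-170) + 201*174) = 40532 + (-5610 + 34974) = 40532 + 29364 = 69896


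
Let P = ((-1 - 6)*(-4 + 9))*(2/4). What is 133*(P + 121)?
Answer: 27531/2 ≈ 13766.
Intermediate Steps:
P = -35/2 (P = (-7*5)*(2*(¼)) = -35*½ = -35/2 ≈ -17.500)
133*(P + 121) = 133*(-35/2 + 121) = 133*(207/2) = 27531/2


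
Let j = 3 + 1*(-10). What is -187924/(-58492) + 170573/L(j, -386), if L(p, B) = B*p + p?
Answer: 374414682/5629855 ≈ 66.505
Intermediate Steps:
j = -7 (j = 3 - 10 = -7)
L(p, B) = p + B*p
-187924/(-58492) + 170573/L(j, -386) = -187924/(-58492) + 170573/((-7*(1 - 386))) = -187924*(-1/58492) + 170573/((-7*(-385))) = 46981/14623 + 170573/2695 = 374414682/5629855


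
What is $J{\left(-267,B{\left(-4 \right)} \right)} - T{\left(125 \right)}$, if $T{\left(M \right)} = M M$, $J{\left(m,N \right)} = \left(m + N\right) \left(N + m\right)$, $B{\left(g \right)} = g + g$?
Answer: $60000$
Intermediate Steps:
$B{\left(g \right)} = 2 g$
$J{\left(m,N \right)} = \left(N + m\right)^{2}$ ($J{\left(m,N \right)} = \left(N + m\right) \left(N + m\right) = \left(N + m\right)^{2}$)
$T{\left(M \right)} = M^{2}$
$J{\left(-267,B{\left(-4 \right)} \right)} - T{\left(125 \right)} = \left(2 \left(-4\right) - 267\right)^{2} - 125^{2} = \left(-8 - 267\right)^{2} - 15625 = \left(-275\right)^{2} - 15625 = 75625 - 15625 = 60000$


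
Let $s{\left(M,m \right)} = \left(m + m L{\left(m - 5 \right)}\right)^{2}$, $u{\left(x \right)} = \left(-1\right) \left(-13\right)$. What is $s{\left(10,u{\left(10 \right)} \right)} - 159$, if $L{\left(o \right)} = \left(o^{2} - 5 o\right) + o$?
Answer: $183882$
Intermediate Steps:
$u{\left(x \right)} = 13$
$L{\left(o \right)} = o^{2} - 4 o$
$s{\left(M,m \right)} = \left(m + m \left(-9 + m\right) \left(-5 + m\right)\right)^{2}$ ($s{\left(M,m \right)} = \left(m + m \left(m - 5\right) \left(-4 + \left(m - 5\right)\right)\right)^{2} = \left(m + m \left(-5 + m\right) \left(-4 + \left(-5 + m\right)\right)\right)^{2} = \left(m + m \left(-5 + m\right) \left(-9 + m\right)\right)^{2} = \left(m + m \left(-9 + m\right) \left(-5 + m\right)\right)^{2}$)
$s{\left(10,u{\left(10 \right)} \right)} - 159 = 13^{2} \left(1 + \left(-9 + 13\right) \left(-5 + 13\right)\right)^{2} - 159 = 169 \left(1 + 4 \cdot 8\right)^{2} - 159 = 169 \left(1 + 32\right)^{2} - 159 = 169 \cdot 33^{2} - 159 = 169 \cdot 1089 - 159 = 184041 - 159 = 183882$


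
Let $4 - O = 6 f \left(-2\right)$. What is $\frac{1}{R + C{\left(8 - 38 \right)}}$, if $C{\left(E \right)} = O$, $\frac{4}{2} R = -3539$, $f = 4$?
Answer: $- \frac{2}{3435} \approx -0.00058224$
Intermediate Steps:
$R = - \frac{3539}{2}$ ($R = \frac{1}{2} \left(-3539\right) = - \frac{3539}{2} \approx -1769.5$)
$O = 52$ ($O = 4 - 6 \cdot 4 \left(-2\right) = 4 - 24 \left(-2\right) = 4 - -48 = 4 + 48 = 52$)
$C{\left(E \right)} = 52$
$\frac{1}{R + C{\left(8 - 38 \right)}} = \frac{1}{- \frac{3539}{2} + 52} = \frac{1}{- \frac{3435}{2}} = - \frac{2}{3435}$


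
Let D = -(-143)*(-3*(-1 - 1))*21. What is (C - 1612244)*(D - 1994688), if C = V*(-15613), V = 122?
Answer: 6952007690100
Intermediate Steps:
C = -1904786 (C = 122*(-15613) = -1904786)
D = 18018 (D = -(-143)*(-3*(-2))*21 = -(-143)*6*21 = -143*(-6)*21 = 858*21 = 18018)
(C - 1612244)*(D - 1994688) = (-1904786 - 1612244)*(18018 - 1994688) = -3517030*(-1976670) = 6952007690100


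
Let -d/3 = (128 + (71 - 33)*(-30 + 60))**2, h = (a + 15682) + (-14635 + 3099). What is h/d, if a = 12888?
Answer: -2839/803912 ≈ -0.0035315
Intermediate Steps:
h = 17034 (h = (12888 + 15682) + (-14635 + 3099) = 28570 - 11536 = 17034)
d = -4823472 (d = -3*(128 + (71 - 33)*(-30 + 60))**2 = -3*(128 + 38*30)**2 = -3*(128 + 1140)**2 = -3*1268**2 = -3*1607824 = -4823472)
h/d = 17034/(-4823472) = 17034*(-1/4823472) = -2839/803912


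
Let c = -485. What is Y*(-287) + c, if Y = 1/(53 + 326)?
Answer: -184102/379 ≈ -485.76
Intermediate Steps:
Y = 1/379 ≈ 0.0026385
Y*(-287) + c = (1/379)*(-287) - 485 = -287/379 - 485 = -184102/379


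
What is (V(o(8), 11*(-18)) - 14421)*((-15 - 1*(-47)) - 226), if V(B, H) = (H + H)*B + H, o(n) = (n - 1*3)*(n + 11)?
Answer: 10134366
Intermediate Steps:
o(n) = (-3 + n)*(11 + n) (o(n) = (n - 3)*(11 + n) = (-3 + n)*(11 + n))
V(B, H) = H + 2*B*H (V(B, H) = (2*H)*B + H = 2*B*H + H = H + 2*B*H)
(V(o(8), 11*(-18)) - 14421)*((-15 - 1*(-47)) - 226) = ((11*(-18))*(1 + 2*(-33 + 8**2 + 8*8)) - 14421)*((-15 - 1*(-47)) - 226) = (-198*(1 + 2*(-33 + 64 + 64)) - 14421)*((-15 + 47) - 226) = (-198*(1 + 2*95) - 14421)*(32 - 226) = (-198*(1 + 190) - 14421)*(-194) = (-198*191 - 14421)*(-194) = (-37818 - 14421)*(-194) = -52239*(-194) = 10134366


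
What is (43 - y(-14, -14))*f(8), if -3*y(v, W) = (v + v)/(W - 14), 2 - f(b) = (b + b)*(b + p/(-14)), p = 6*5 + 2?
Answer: -81380/21 ≈ -3875.2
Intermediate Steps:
p = 32 (p = 30 + 2 = 32)
f(b) = 2 - 2*b*(-16/7 + b) (f(b) = 2 - (b + b)*(b + 32/(-14)) = 2 - 2*b*(b + 32*(-1/14)) = 2 - 2*b*(b - 16/7) = 2 - 2*b*(-16/7 + b))
y(v, W) = -2*v/(3*(-14 + W)) (y(v, W) = -(v + v)/(3*(W - 14)) = -2*v/(3*(-14 + W)))
(43 - y(-14, -14))*f(8) = (43 - (-2)*(-14)/(-42 + 3*(-14)))*(2 - 2*8² + (32/7)*8) = (43 - (-2)*(-14)/(-42 - 42))*(2 - 2*64 + 256/7) = (43 - (-2)*(-14)/(-84))*(2 - 128 + 256/7) = (43 - (-2)*(-14)*(-1)/84)*(-626/7) = (43 - 1*(-⅓))*(-626/7) = (43 + ⅓)*(-626/7) = (130/3)*(-626/7) = -81380/21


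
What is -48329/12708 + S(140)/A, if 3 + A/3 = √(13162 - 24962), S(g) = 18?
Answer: -570945905/150068772 - 60*I*√118/11809 ≈ -3.8046 - 0.055192*I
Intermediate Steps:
A = -9 + 30*I*√118 (A = -9 + 3*√(13162 - 24962) = -9 + 3*√(-11800) = -9 + 3*(10*I*√118) = -9 + 30*I*√118 ≈ -9.0 + 325.88*I)
-48329/12708 + S(140)/A = -48329/12708 + 18/(-9 + 30*I*√118)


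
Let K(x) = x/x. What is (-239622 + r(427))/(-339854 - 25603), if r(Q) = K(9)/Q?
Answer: 102318593/156050139 ≈ 0.65568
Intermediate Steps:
K(x) = 1
r(Q) = 1/Q
(-239622 + r(427))/(-339854 - 25603) = (-239622 + 1/427)/(-339854 - 25603) = (-239622 + 1/427)/(-365457) = -102318593/427*(-1/365457) = 102318593/156050139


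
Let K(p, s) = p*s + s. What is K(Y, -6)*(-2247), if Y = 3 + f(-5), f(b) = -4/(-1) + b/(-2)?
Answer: 141561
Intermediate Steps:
f(b) = 4 - b/2 (f(b) = -4*(-1) + b*(-½) = 4 - b/2)
Y = 19/2 (Y = 3 + (4 - ½*(-5)) = 3 + (4 + 5/2) = 3 + 13/2 = 19/2 ≈ 9.5000)
K(p, s) = s + p*s
K(Y, -6)*(-2247) = -6*(1 + 19/2)*(-2247) = -6*21/2*(-2247) = -63*(-2247) = 141561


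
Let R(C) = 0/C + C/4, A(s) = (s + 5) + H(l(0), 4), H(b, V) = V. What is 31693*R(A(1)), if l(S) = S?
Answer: 158465/2 ≈ 79233.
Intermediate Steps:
A(s) = 9 + s (A(s) = (s + 5) + 4 = (5 + s) + 4 = 9 + s)
R(C) = C/4 (R(C) = 0 + C*(1/4) = 0 + C/4 = C/4)
31693*R(A(1)) = 31693*((9 + 1)/4) = 31693*((1/4)*10) = 31693*(5/2) = 158465/2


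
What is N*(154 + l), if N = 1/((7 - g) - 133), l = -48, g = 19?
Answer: -106/145 ≈ -0.73103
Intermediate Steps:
N = -1/145 (N = 1/((7 - 1*19) - 133) = 1/((7 - 19) - 133) = 1/(-12 - 133) = 1/(-145) = -1/145 ≈ -0.0068966)
N*(154 + l) = -(154 - 48)/145 = -1/145*106 = -106/145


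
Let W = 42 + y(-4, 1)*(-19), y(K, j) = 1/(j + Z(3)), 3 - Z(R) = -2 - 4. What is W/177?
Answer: 401/1770 ≈ 0.22655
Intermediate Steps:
Z(R) = 9 (Z(R) = 3 - (-2 - 4) = 3 - 1*(-6) = 3 + 6 = 9)
y(K, j) = 1/(9 + j) (y(K, j) = 1/(j + 9) = 1/(9 + j))
W = 401/10 (W = 42 - 19/(9 + 1) = 42 - 19/10 = 401/10 ≈ 40.100)
W/177 = (401/10)/177 = (401/10)*(1/177) = 401/1770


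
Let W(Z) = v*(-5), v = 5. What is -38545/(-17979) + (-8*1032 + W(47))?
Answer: -11449658/1383 ≈ -8278.9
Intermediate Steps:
W(Z) = -25 (W(Z) = 5*(-5) = -25)
-38545/(-17979) + (-8*1032 + W(47)) = -38545/(-17979) + (-8*1032 - 25) = -38545*(-1/17979) + (-8256 - 25) = 2965/1383 - 8281 = -11449658/1383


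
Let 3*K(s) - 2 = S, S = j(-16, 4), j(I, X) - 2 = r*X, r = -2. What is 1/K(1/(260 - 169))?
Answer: -¾ ≈ -0.75000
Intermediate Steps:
j(I, X) = 2 - 2*X
S = -6 (S = 2 - 2*4 = 2 - 8 = -6)
K(s) = -4/3 (K(s) = ⅔ + (⅓)*(-6) = ⅔ - 2 = -4/3)
1/K(1/(260 - 169)) = 1/(-4/3) = -¾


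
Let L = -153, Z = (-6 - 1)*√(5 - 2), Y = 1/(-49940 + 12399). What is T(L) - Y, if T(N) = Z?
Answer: 1/37541 - 7*√3 ≈ -12.124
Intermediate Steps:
Y = -1/37541 (Y = 1/(-37541) = -1/37541 ≈ -2.6638e-5)
Z = -7*√3 ≈ -12.124
T(N) = -7*√3
T(L) - Y = -7*√3 - 1*(-1/37541) = -7*√3 + 1/37541 = 1/37541 - 7*√3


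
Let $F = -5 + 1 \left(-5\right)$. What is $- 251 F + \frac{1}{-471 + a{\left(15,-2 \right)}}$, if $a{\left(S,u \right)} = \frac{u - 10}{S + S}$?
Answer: $\frac{5916065}{2357} \approx 2510.0$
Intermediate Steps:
$a{\left(S,u \right)} = \frac{-10 + u}{2 S}$
$F = -10$ ($F = -5 - 5 = -10$)
$- 251 F + \frac{1}{-471 + a{\left(15,-2 \right)}} = \left(-251\right) \left(-10\right) + \frac{1}{-471 + \frac{-10 - 2}{2 \cdot 15}} = 2510 + \frac{1}{-471 + \frac{1}{2} \cdot \frac{1}{15} \left(-12\right)} = 2510 + \frac{1}{-471 - \frac{2}{5}} = 2510 + \frac{1}{- \frac{2357}{5}} = 2510 - \frac{5}{2357} = \frac{5916065}{2357}$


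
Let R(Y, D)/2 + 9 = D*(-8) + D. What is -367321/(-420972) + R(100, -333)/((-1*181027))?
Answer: 64540024699/76207298244 ≈ 0.84690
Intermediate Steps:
R(Y, D) = -18 - 14*D (R(Y, D) = -18 + 2*(D*(-8) + D) = -18 + 2*(-8*D + D) = -18 + 2*(-7*D) = -18 - 14*D)
-367321/(-420972) + R(100, -333)/((-1*181027)) = -367321/(-420972) + (-18 - 14*(-333))/((-1*181027)) = -367321*(-1/420972) + (-18 + 4662)/(-181027) = 367321/420972 + 4644*(-1/181027) = 367321/420972 - 4644/181027 = 64540024699/76207298244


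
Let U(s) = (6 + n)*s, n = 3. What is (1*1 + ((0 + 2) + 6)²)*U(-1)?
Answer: -585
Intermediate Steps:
U(s) = 9*s (U(s) = (6 + 3)*s = 9*s)
(1*1 + ((0 + 2) + 6)²)*U(-1) = (1*1 + ((0 + 2) + 6)²)*(9*(-1)) = (1 + (2 + 6)²)*(-9) = (1 + 8²)*(-9) = (1 + 64)*(-9) = 65*(-9) = -585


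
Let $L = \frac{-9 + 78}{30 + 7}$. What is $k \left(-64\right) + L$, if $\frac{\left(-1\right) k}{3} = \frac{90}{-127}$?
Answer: $- \frac{630597}{4699} \approx -134.2$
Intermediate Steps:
$k = \frac{270}{127}$ ($k = - 3 \frac{90}{-127} = - 3 \cdot 90 \left(- \frac{1}{127}\right) = \left(-3\right) \left(- \frac{90}{127}\right) = \frac{270}{127} \approx 2.126$)
$L = \frac{69}{37} \approx 1.8649$
$k \left(-64\right) + L = \frac{270}{127} \left(-64\right) + \frac{69}{37} = - \frac{17280}{127} + \frac{69}{37} = - \frac{630597}{4699}$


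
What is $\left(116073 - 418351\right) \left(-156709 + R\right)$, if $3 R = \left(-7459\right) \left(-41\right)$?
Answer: $\frac{49666693624}{3} \approx 1.6556 \cdot 10^{10}$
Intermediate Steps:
$R = \frac{305819}{3}$ ($R = \frac{\left(-7459\right) \left(-41\right)}{3} = \frac{1}{3} \cdot 305819 = \frac{305819}{3} \approx 1.0194 \cdot 10^{5}$)
$\left(116073 - 418351\right) \left(-156709 + R\right) = \left(116073 - 418351\right) \left(-156709 + \frac{305819}{3}\right) = \left(-302278\right) \left(- \frac{164308}{3}\right) = \frac{49666693624}{3}$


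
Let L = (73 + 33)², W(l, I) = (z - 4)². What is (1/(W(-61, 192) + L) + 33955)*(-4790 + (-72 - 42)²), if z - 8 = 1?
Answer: 3137705702736/11261 ≈ 2.7863e+8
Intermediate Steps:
z = 9 (z = 8 + 1 = 9)
W(l, I) = 25 (W(l, I) = (9 - 4)² = 5² = 25)
L = 11236 (L = 106² = 11236)
(1/(W(-61, 192) + L) + 33955)*(-4790 + (-72 - 42)²) = (1/(25 + 11236) + 33955)*(-4790 + (-72 - 42)²) = (1/11261 + 33955)*(-4790 + (-114)²) = (1/11261 + 33955)*(-4790 + 12996) = (382367256/11261)*8206 = 3137705702736/11261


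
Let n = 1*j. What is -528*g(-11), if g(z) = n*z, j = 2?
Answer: 11616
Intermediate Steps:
n = 2 (n = 1*2 = 2)
g(z) = 2*z
-528*g(-11) = -1056*(-11) = -528*(-22) = 11616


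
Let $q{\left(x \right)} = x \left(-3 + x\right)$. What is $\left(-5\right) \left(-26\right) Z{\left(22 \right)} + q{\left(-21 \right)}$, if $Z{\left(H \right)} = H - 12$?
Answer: $1804$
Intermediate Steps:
$Z{\left(H \right)} = -12 + H$ ($Z{\left(H \right)} = H - 12 = -12 + H$)
$\left(-5\right) \left(-26\right) Z{\left(22 \right)} + q{\left(-21 \right)} = \left(-5\right) \left(-26\right) \left(-12 + 22\right) - 21 \left(-3 - 21\right) = 130 \cdot 10 - -504 = 1300 + 504 = 1804$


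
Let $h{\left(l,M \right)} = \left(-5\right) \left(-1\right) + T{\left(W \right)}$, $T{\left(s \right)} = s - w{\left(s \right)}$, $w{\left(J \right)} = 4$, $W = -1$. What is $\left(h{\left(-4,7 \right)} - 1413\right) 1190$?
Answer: $-1681470$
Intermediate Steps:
$T{\left(s \right)} = -4 + s$ ($T{\left(s \right)} = s - 4 = -4 + s$)
$h{\left(l,M \right)} = 0$ ($h{\left(l,M \right)} = \left(-5\right) \left(-1\right) - 5 = 5 - 5 = 0$)
$\left(h{\left(-4,7 \right)} - 1413\right) 1190 = \left(0 - 1413\right) 1190 = \left(-1413\right) 1190 = -1681470$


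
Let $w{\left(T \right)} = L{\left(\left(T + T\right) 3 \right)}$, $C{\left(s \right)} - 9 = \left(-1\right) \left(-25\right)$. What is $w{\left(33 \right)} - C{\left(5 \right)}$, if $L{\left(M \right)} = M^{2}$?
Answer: $39170$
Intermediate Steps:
$C{\left(s \right)} = 34$ ($C{\left(s \right)} = 9 - -25 = 9 + 25 = 34$)
$w{\left(T \right)} = 36 T^{2}$ ($w{\left(T \right)} = \left(\left(T + T\right) 3\right)^{2} = \left(2 T 3\right)^{2} = \left(6 T\right)^{2} = 36 T^{2}$)
$w{\left(33 \right)} - C{\left(5 \right)} = 36 \cdot 33^{2} - 34 = 36 \cdot 1089 - 34 = 39204 - 34 = 39170$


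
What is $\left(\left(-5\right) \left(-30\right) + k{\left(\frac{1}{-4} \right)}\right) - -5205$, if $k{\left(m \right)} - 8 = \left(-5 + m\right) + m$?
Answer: $\frac{10715}{2} \approx 5357.5$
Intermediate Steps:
$k{\left(m \right)} = 3 + 2 m$ ($k{\left(m \right)} = 8 + \left(\left(-5 + m\right) + m\right) = 8 + \left(-5 + 2 m\right) = 3 + 2 m$)
$\left(\left(-5\right) \left(-30\right) + k{\left(\frac{1}{-4} \right)}\right) - -5205 = \left(\left(-5\right) \left(-30\right) + \left(3 + \frac{2}{-4}\right)\right) - -5205 = \left(150 + \left(3 + 2 \left(- \frac{1}{4}\right)\right)\right) + 5205 = \left(150 + \left(3 - \frac{1}{2}\right)\right) + 5205 = \left(150 + \frac{5}{2}\right) + 5205 = \frac{305}{2} + 5205 = \frac{10715}{2}$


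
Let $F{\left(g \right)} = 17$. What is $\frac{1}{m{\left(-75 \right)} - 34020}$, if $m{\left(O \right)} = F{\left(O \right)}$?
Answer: $- \frac{1}{34003} \approx -2.9409 \cdot 10^{-5}$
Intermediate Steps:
$m{\left(O \right)} = 17$
$\frac{1}{m{\left(-75 \right)} - 34020} = \frac{1}{17 - 34020} = \frac{1}{-34003} = - \frac{1}{34003}$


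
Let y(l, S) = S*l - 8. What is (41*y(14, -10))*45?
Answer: -273060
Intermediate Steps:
y(l, S) = -8 + S*l
(41*y(14, -10))*45 = (41*(-8 - 10*14))*45 = (41*(-8 - 140))*45 = (41*(-148))*45 = -6068*45 = -273060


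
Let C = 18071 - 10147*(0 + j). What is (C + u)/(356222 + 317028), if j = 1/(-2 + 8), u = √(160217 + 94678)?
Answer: 98279/4039500 + √254895/673250 ≈ 0.025079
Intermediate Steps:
u = √254895 ≈ 504.87
j = ⅙ (j = 1/6 = ⅙ ≈ 0.16667)
C = 98279/6 (C = 18071 - 10147*(0 + ⅙) = 18071 - 10147*⅙ = 18071 - 10147/6 = 98279/6 ≈ 16380.)
(C + u)/(356222 + 317028) = (98279/6 + √254895)/(356222 + 317028) = (98279/6 + √254895)/673250 = (98279/6 + √254895)*(1/673250) = 98279/4039500 + √254895/673250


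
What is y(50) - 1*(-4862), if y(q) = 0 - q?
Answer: 4812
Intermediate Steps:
y(q) = -q
y(50) - 1*(-4862) = -1*50 - 1*(-4862) = -50 + 4862 = 4812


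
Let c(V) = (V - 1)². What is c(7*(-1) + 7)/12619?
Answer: 1/12619 ≈ 7.9246e-5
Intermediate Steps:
c(V) = (-1 + V)²
c(7*(-1) + 7)/12619 = (-1 + (7*(-1) + 7))²/12619 = (-1 + (-7 + 7))²*(1/12619) = (-1 + 0)²*(1/12619) = (-1)²*(1/12619) = 1*(1/12619) = 1/12619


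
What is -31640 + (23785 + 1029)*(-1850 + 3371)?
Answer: 37710454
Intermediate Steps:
-31640 + (23785 + 1029)*(-1850 + 3371) = -31640 + 24814*1521 = -31640 + 37742094 = 37710454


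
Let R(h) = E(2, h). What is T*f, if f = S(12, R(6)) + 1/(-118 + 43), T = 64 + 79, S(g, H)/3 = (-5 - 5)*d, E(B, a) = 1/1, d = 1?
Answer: -321893/75 ≈ -4291.9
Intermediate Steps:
E(B, a) = 1
R(h) = 1
S(g, H) = -30 (S(g, H) = 3*((-5 - 5)*1) = 3*(-10*1) = 3*(-10) = -30)
T = 143
f = -2251/75 (f = -30 + 1/(-118 + 43) = -30 + 1/(-75) = -30 - 1/75 = -2251/75 ≈ -30.013)
T*f = 143*(-2251/75) = -321893/75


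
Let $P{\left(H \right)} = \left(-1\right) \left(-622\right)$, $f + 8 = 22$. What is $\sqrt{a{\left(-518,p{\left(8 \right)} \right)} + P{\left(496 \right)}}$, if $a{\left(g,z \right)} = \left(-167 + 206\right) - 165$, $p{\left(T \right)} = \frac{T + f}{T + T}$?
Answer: $4 \sqrt{31} \approx 22.271$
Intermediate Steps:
$f = 14$ ($f = -8 + 22 = 14$)
$p{\left(T \right)} = \frac{14 + T}{2 T}$ ($p{\left(T \right)} = \frac{T + 14}{T + T} = \frac{14 + T}{2 T}$)
$a{\left(g,z \right)} = -126$ ($a{\left(g,z \right)} = 39 - 165 = -126$)
$P{\left(H \right)} = 622$
$\sqrt{a{\left(-518,p{\left(8 \right)} \right)} + P{\left(496 \right)}} = \sqrt{-126 + 622} = \sqrt{496} = 4 \sqrt{31}$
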